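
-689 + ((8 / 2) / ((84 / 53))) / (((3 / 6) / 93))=-1537 / 7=-219.57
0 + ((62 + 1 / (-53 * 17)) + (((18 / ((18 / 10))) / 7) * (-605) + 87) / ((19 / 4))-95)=-23563986 / 119833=-196.64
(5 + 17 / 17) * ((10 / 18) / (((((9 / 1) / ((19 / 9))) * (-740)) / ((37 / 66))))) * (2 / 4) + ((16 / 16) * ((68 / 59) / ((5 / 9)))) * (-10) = -78523169 / 3784968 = -20.75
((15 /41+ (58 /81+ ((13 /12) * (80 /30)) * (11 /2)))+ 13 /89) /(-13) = -5059213 /3842397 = -1.32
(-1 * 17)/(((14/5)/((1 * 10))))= -425/7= -60.71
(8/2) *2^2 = 16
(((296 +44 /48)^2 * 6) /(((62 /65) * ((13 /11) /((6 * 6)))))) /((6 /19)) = 13266242605 /248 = 53492913.73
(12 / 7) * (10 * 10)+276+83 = 3713 / 7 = 530.43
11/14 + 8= 123/14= 8.79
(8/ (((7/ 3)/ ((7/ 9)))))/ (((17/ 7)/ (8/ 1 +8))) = 896/ 51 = 17.57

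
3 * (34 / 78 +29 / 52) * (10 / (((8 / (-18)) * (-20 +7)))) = 6975 / 1352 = 5.16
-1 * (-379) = 379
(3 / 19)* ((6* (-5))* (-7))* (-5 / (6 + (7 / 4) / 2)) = -24.11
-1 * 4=-4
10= 10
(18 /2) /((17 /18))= 162 /17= 9.53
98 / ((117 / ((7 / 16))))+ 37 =34975 / 936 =37.37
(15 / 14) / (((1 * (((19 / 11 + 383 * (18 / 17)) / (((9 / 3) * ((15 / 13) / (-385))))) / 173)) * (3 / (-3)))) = 397035 / 97024018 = 0.00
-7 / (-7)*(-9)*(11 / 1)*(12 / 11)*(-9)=972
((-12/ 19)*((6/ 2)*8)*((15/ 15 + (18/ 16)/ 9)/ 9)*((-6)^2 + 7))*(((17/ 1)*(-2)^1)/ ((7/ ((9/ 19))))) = 473688/ 2527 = 187.45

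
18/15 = 6/5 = 1.20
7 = 7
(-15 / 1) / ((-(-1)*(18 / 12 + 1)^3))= -24 / 25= -0.96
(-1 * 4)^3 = -64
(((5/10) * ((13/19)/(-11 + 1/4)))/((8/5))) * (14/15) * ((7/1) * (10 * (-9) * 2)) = 19110/817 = 23.39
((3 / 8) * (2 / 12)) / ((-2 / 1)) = -1 / 32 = -0.03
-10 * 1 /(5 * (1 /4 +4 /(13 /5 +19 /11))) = -952 /559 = -1.70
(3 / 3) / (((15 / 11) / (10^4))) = 22000 / 3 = 7333.33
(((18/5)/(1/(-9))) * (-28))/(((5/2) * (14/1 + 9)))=9072/575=15.78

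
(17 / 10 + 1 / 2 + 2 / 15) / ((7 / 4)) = 4 / 3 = 1.33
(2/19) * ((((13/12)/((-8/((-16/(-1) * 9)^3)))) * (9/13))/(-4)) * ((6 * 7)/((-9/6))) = -3919104/19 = -206268.63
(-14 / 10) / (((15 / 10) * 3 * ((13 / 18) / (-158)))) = 4424 / 65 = 68.06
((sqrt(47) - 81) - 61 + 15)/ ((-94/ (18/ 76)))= 1143/ 3572 - 9 * sqrt(47)/ 3572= 0.30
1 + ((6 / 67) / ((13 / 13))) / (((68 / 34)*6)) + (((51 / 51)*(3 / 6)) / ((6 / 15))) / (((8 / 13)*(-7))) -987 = -14802131 / 15008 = -986.28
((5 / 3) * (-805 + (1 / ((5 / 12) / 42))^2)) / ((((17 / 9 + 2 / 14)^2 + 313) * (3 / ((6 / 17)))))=618875586 / 106987885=5.78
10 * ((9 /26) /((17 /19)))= 855 /221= 3.87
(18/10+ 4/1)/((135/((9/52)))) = 0.01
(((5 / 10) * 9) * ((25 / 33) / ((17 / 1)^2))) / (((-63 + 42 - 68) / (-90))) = 0.01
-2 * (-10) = 20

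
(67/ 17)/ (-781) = -67/ 13277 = -0.01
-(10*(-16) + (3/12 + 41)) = 475/4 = 118.75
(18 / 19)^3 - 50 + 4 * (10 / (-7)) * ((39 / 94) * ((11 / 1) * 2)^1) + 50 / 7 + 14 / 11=-2305837178 / 24822721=-92.89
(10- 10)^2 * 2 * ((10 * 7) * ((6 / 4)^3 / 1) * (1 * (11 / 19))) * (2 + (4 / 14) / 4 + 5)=0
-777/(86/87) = -786.03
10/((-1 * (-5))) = 2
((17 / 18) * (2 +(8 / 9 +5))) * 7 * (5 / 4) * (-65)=-2745925 / 648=-4237.54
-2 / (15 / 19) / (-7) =38 / 105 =0.36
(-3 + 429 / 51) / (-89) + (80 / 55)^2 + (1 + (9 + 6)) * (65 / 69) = 216353444 / 12632037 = 17.13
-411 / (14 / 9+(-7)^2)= -3699 / 455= -8.13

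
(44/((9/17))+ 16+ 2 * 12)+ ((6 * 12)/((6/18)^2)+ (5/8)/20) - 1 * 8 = 219785/288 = 763.14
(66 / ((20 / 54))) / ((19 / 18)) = 16038 / 95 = 168.82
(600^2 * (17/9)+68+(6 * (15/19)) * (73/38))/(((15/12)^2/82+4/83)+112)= 26734820982368/4405526675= 6068.47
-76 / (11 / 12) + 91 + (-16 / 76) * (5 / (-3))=5293 / 627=8.44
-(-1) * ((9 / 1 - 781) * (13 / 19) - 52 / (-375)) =-3762512 / 7125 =-528.07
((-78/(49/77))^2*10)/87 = 2453880/1421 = 1726.87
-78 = -78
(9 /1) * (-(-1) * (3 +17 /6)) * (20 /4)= 525 /2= 262.50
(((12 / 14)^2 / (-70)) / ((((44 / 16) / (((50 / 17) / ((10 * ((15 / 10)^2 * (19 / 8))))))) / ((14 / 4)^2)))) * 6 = -384 / 24871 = -0.02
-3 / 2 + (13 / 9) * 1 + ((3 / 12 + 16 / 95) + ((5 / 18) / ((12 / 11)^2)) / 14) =1308403 / 3447360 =0.38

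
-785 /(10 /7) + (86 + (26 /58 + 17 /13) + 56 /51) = -17713681 /38454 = -460.65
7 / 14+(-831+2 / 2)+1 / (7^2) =-81289 / 98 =-829.48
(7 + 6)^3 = 2197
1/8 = 0.12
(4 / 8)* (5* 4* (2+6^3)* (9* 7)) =137340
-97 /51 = -1.90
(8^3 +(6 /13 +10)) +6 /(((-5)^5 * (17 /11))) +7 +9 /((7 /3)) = 2578256494 /4834375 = 533.32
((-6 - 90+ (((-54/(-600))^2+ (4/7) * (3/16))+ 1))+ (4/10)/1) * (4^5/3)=-423291712/13125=-32250.80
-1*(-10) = 10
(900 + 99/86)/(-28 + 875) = 77499/72842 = 1.06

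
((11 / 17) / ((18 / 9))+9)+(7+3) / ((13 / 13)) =657 / 34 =19.32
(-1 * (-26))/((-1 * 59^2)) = -26/3481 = -0.01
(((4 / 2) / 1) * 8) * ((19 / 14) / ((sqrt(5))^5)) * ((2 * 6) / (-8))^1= -228 * sqrt(5) / 875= -0.58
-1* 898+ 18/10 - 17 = -913.20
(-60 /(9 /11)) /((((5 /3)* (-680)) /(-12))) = -66 /85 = -0.78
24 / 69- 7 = -153 / 23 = -6.65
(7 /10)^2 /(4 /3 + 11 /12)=49 /225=0.22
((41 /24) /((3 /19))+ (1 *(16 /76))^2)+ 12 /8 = 321359 /25992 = 12.36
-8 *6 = -48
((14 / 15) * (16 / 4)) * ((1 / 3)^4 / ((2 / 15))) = 28 / 81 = 0.35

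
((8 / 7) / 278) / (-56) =-1 / 13622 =-0.00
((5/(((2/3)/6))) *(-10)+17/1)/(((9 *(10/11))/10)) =-4763/9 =-529.22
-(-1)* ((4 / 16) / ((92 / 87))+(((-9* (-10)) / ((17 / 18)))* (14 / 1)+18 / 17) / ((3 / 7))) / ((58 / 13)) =253389435 / 362848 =698.33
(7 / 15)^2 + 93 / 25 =3.94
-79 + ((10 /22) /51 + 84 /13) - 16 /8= -543544 /7293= -74.53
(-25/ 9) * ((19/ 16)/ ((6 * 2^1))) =-475/ 1728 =-0.27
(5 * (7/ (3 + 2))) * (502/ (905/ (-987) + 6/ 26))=-22544067/ 4402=-5121.32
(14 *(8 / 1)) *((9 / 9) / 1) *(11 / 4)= 308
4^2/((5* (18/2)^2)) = 16/405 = 0.04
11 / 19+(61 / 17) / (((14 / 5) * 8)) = 26739 / 36176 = 0.74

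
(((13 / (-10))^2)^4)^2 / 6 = 665416609183179841 / 60000000000000000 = 11.09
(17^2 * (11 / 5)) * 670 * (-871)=-371033806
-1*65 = -65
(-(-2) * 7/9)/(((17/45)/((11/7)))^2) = 54450/2023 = 26.92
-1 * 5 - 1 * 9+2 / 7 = -96 / 7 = -13.71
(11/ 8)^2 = 121/ 64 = 1.89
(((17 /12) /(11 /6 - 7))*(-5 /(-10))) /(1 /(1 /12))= -17 /1488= -0.01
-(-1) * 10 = 10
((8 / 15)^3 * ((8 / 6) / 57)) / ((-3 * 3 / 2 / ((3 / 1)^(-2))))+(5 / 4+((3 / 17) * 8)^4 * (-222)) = -880.62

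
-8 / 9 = -0.89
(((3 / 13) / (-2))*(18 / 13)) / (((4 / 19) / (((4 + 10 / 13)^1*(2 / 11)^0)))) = -15903 / 4394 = -3.62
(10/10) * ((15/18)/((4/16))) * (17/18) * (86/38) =3655/513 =7.12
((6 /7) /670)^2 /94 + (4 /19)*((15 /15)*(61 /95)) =25225130729 /186603914350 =0.14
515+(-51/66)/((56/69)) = 633307/1232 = 514.05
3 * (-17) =-51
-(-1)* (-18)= -18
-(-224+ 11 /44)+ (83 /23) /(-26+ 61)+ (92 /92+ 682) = 2920067 /3220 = 906.85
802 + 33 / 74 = 59381 / 74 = 802.45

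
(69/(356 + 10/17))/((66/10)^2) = 9775/2200506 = 0.00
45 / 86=0.52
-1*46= -46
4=4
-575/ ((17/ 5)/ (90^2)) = -23287500/ 17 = -1369852.94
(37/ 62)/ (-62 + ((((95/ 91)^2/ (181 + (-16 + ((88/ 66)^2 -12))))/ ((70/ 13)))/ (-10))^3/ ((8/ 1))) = -2269903819856802634575616/ 235824602257556450414423311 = -0.01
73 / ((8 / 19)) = 173.38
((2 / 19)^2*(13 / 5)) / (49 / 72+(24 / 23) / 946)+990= 954155879226 / 963752675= 990.04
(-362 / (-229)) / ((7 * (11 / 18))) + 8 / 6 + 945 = 50079635 / 52899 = 946.70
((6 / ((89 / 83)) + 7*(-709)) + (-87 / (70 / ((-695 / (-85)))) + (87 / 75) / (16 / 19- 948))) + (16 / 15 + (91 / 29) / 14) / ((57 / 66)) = -39114604134116923 / 7876364657700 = -4966.07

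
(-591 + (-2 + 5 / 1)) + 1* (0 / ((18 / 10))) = -588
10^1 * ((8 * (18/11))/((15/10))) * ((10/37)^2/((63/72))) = 768000/105413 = 7.29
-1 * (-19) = 19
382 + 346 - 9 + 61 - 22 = 758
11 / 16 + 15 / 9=113 / 48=2.35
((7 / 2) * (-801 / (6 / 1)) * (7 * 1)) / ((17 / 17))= -3270.75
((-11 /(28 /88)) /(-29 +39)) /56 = -121 /1960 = -0.06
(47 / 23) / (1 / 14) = 658 / 23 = 28.61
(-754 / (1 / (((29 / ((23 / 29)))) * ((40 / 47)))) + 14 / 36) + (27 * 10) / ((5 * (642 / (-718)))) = -48977070487 / 2082006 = -23523.98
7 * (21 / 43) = 147 / 43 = 3.42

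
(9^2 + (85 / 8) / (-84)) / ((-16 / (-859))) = 46684073 / 10752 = 4341.90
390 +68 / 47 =18398 / 47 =391.45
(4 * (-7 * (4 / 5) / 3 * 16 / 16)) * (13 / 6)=-728 / 45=-16.18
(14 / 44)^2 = 49 / 484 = 0.10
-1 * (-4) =4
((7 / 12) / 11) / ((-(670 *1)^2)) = -7 / 59254800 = -0.00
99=99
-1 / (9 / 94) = -94 / 9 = -10.44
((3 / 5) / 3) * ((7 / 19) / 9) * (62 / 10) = 217 / 4275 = 0.05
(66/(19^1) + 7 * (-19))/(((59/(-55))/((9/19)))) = 1218195/21299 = 57.19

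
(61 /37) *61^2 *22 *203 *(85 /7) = 12309179630 /37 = 332680530.54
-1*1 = -1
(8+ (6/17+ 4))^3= 9261000/4913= 1885.00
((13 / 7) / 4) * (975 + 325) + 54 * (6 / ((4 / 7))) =8194 / 7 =1170.57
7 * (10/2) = 35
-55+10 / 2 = -50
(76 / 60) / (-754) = -19 / 11310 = -0.00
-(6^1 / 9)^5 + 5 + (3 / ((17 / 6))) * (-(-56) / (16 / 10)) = 173201 / 4131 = 41.93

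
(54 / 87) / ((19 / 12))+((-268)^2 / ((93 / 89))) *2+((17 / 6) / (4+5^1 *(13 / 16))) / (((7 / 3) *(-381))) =807855893656144 / 5876598483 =137469.98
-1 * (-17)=17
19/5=3.80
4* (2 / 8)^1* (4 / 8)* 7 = 7 / 2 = 3.50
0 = 0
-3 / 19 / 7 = -3 / 133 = -0.02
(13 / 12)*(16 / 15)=52 / 45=1.16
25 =25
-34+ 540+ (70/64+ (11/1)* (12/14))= 115701/224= 516.52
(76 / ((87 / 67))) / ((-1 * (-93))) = 5092 / 8091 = 0.63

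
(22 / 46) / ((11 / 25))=1.09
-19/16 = -1.19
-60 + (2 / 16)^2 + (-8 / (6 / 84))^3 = -89919231 / 64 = -1404987.98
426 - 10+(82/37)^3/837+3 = 17764710427/42396561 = 419.01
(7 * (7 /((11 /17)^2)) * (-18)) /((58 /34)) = -4333266 /3509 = -1234.90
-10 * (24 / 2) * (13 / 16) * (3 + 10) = -1267.50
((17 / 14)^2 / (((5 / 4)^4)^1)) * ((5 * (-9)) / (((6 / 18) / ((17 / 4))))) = -2122416 / 6125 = -346.52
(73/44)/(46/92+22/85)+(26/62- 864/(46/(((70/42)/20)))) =2105519/2023494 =1.04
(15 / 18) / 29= 5 / 174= 0.03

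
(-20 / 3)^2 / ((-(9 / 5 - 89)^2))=-625 / 106929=-0.01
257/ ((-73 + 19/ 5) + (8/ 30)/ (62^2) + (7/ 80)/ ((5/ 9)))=-296372400/ 79619731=-3.72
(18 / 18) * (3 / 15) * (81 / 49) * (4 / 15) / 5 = 108 / 6125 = 0.02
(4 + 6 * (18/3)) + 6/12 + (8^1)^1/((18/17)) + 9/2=473/9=52.56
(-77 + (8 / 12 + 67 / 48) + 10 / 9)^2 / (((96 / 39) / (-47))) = -69054096371 / 663552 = -104067.35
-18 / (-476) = 9 / 238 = 0.04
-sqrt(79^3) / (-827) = 79 * sqrt(79) / 827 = 0.85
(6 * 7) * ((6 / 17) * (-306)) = -4536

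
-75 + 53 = -22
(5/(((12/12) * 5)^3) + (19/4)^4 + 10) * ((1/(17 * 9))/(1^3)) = 1107427/326400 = 3.39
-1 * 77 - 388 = -465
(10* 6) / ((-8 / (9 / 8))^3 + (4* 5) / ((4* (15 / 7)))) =-43740 / 260443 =-0.17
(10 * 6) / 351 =20 / 117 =0.17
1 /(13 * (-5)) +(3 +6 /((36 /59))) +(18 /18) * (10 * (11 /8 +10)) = 98723 /780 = 126.57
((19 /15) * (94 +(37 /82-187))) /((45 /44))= -3172202 /27675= -114.62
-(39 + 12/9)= -121/3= -40.33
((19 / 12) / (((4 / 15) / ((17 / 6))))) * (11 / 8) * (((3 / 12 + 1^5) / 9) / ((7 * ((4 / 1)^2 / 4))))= 88825 / 774144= 0.11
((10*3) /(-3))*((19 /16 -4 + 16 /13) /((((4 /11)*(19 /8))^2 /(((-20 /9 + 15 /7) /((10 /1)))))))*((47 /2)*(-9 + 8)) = 1336445 /337896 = 3.96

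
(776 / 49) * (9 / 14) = 3492 / 343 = 10.18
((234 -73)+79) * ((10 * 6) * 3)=43200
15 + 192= 207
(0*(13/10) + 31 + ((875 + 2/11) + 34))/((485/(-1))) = -10342/5335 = -1.94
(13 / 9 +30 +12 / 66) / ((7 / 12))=12524 / 231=54.22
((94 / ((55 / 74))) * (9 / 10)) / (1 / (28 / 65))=876456 / 17875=49.03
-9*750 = -6750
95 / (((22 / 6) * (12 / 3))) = 285 / 44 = 6.48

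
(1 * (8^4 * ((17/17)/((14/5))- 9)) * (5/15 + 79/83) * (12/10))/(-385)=2883584/20335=141.80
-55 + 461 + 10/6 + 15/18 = 408.50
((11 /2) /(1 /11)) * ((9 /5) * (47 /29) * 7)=358281 /290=1235.45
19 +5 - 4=20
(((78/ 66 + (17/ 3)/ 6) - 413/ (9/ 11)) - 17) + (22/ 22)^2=-34231/ 66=-518.65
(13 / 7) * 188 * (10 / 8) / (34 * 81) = 3055 / 19278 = 0.16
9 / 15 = 3 / 5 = 0.60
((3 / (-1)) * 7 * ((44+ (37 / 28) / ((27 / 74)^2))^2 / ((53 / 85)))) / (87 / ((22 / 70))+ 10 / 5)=-70804543250375 / 201567953979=-351.27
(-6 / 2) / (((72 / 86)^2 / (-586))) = 541757 / 216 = 2508.13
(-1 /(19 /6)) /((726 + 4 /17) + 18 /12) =-0.00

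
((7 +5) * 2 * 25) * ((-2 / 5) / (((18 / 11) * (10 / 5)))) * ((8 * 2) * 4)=-14080 / 3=-4693.33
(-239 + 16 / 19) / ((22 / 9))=-40725 / 418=-97.43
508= 508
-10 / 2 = -5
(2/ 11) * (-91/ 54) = -91/ 297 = -0.31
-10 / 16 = -5 / 8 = -0.62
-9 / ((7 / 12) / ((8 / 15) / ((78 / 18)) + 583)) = -4093524 / 455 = -8996.76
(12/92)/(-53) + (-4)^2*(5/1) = 80.00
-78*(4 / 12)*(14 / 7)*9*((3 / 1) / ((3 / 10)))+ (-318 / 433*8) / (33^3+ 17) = -36429313152 / 7784041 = -4680.00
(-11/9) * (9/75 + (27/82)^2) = -140789/504300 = -0.28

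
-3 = -3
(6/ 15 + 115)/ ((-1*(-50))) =577/ 250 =2.31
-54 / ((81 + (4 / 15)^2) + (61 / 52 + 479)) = -631800 / 6566557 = -0.10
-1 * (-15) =15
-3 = -3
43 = 43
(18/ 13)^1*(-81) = -1458/ 13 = -112.15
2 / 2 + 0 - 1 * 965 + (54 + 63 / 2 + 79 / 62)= -27194 / 31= -877.23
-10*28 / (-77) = 40 / 11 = 3.64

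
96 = 96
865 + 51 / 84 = 865.61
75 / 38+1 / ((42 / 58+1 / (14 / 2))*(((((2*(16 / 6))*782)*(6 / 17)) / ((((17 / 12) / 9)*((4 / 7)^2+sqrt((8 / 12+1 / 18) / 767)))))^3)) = 116548608109*sqrt(118) / 91186230518234861549912064+9860799115893410846308375 / 4996138218719200571031552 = 1.97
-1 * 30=-30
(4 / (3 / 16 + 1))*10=640 / 19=33.68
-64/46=-32/23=-1.39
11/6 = 1.83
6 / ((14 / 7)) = 3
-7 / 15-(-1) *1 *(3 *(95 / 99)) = 398 / 165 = 2.41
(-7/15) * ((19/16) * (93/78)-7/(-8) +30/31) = -294161/193440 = -1.52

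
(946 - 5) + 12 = 953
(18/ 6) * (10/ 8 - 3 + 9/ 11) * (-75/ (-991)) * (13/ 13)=-9225/ 43604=-0.21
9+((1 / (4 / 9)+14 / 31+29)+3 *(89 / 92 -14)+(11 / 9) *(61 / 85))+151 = 167430791 / 1090890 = 153.48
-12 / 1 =-12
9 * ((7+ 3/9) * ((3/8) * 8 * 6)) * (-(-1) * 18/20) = 5346/5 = 1069.20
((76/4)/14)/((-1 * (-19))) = 1/14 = 0.07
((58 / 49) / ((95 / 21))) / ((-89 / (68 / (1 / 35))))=-11832 / 1691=-7.00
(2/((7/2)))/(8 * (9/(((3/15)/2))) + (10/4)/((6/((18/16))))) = 128/161385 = 0.00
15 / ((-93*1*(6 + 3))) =-5 / 279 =-0.02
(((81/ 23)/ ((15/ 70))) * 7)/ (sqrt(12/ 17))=441 * sqrt(51)/ 23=136.93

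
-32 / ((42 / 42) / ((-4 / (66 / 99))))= 192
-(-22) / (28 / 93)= 1023 / 14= 73.07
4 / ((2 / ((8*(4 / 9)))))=64 / 9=7.11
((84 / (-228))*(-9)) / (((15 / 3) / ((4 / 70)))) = 18 / 475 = 0.04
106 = 106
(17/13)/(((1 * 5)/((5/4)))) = 17/52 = 0.33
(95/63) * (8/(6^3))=0.06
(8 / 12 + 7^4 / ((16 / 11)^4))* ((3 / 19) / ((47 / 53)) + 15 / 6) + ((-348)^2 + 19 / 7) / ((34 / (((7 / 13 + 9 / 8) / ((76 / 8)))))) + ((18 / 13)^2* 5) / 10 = 14568067859097331 / 7061814509568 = 2062.94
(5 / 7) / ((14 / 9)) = 45 / 98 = 0.46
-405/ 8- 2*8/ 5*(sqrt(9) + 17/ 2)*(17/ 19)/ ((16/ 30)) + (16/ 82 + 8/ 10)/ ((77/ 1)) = -112.35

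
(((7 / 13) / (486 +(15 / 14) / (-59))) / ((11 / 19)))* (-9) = -329574 / 19134401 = -0.02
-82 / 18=-41 / 9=-4.56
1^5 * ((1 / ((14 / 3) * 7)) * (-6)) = -9 / 49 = -0.18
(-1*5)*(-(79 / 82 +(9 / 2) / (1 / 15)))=14035 / 41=342.32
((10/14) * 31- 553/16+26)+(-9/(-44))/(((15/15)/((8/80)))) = 83781/6160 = 13.60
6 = 6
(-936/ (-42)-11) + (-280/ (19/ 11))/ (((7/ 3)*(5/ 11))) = -18827/ 133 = -141.56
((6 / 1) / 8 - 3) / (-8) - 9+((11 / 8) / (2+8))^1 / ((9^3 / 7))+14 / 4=-608561 / 116640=-5.22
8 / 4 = 2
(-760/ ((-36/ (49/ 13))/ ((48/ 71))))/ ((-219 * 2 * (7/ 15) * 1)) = -53200/ 202137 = -0.26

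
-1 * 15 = -15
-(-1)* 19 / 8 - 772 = -6157 / 8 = -769.62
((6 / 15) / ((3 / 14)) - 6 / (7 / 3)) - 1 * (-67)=6961 / 105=66.30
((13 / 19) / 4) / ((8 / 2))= 13 / 304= 0.04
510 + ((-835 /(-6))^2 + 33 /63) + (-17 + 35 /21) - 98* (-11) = 5277019 /252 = 20940.55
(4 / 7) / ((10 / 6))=12 / 35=0.34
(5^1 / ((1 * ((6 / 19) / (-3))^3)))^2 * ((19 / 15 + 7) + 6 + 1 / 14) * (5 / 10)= 708275738455 / 5376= 131747719.21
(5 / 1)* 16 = 80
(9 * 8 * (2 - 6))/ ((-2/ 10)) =1440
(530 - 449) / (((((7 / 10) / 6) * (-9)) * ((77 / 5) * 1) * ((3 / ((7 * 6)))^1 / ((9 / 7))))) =-90.17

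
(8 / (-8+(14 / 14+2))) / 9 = -8 / 45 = -0.18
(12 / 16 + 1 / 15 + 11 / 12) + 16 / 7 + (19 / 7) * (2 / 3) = 204 / 35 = 5.83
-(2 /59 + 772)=-45550 /59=-772.03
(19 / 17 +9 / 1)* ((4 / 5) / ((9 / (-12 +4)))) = -5504 / 765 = -7.19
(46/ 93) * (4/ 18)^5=0.00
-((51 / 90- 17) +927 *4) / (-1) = 110747 / 30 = 3691.57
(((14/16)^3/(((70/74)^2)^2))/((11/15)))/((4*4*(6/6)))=0.07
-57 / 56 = -1.02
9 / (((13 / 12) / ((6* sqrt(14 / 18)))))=216* sqrt(7) / 13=43.96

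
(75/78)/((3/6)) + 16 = 233/13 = 17.92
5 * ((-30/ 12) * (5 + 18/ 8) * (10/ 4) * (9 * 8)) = -32625/ 2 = -16312.50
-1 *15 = -15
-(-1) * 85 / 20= 17 / 4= 4.25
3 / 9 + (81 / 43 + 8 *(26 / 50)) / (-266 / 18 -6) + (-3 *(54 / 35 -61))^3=5869638097083851 / 1034273625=5675130.79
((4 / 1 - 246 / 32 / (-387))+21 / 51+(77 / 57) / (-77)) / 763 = 2942747 / 508670736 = 0.01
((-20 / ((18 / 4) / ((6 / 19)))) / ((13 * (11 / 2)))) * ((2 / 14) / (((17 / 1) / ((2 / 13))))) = -0.00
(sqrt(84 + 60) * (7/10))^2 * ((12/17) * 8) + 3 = 170619/425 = 401.46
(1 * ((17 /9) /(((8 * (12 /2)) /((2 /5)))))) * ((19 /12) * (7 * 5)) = 2261 /2592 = 0.87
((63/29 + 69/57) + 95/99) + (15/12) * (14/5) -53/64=24488263/3491136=7.01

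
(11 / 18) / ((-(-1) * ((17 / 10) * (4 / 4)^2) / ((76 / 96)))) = 1045 / 3672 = 0.28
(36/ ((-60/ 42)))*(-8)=1008/ 5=201.60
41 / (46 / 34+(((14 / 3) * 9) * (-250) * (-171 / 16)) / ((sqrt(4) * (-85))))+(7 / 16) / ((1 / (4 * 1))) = 604833 / 358364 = 1.69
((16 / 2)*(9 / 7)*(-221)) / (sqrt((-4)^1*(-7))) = -7956*sqrt(7) / 49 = -429.58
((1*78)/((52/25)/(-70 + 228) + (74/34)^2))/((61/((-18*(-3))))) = 801368100/55129543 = 14.54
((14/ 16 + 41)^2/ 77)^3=1413412221390625/ 119677386752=11810.19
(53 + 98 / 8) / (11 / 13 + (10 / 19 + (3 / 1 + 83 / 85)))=12.20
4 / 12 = 1 / 3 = 0.33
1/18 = 0.06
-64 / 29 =-2.21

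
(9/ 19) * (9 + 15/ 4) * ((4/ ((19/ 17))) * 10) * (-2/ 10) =-15606/ 361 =-43.23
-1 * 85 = -85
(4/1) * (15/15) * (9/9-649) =-2592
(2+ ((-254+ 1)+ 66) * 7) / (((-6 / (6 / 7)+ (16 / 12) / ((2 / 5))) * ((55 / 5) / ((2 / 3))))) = 2614 / 121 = 21.60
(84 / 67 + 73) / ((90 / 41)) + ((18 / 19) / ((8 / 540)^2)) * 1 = 49841090 / 11457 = 4350.27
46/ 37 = 1.24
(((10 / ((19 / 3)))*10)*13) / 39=100 / 19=5.26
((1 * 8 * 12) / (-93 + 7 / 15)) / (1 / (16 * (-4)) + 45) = -23040 / 999013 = -0.02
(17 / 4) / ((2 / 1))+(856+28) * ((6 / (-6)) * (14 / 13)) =-7599 / 8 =-949.88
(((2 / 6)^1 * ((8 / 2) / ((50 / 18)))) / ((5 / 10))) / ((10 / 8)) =96 / 125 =0.77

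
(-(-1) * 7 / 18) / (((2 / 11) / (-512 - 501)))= -78001 / 36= -2166.69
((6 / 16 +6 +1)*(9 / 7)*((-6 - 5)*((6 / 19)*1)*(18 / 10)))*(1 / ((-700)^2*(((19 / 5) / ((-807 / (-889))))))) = -127269549 / 4403145880000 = -0.00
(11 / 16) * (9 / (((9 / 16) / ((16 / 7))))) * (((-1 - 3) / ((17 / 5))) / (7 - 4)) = -9.86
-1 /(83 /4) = -4 /83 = -0.05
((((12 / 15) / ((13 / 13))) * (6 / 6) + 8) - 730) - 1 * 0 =-3606 / 5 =-721.20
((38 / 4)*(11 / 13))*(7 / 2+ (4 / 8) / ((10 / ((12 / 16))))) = 59147 / 2080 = 28.44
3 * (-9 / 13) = -27 / 13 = -2.08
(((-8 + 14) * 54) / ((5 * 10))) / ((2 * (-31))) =-81 / 775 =-0.10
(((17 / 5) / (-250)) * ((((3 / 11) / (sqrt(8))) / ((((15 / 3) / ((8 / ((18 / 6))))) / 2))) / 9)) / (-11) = 0.00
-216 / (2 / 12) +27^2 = -567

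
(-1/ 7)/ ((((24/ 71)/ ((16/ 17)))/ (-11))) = 1562/ 357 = 4.38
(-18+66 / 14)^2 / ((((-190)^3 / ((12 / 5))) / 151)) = -3917997 / 420113750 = -0.01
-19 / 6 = -3.17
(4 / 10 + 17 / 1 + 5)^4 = 157351936 / 625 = 251763.10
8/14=4/7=0.57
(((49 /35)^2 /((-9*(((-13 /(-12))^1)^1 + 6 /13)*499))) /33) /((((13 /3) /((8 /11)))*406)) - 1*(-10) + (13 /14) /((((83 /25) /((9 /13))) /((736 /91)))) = 19353779247439198 /1673322861285075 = 11.57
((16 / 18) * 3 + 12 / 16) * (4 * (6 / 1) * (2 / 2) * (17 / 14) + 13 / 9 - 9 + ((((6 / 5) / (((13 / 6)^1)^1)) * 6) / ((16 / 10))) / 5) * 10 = 751.76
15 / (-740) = -3 / 148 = -0.02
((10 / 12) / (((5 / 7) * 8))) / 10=7 / 480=0.01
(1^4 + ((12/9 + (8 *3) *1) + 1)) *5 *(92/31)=37720/93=405.59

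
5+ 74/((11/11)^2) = 79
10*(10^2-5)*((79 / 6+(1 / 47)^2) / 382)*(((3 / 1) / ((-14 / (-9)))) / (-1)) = -106580025 / 1687676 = -63.15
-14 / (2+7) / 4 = -7 / 18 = -0.39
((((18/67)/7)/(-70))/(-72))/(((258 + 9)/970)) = 97/3506244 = 0.00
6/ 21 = 0.29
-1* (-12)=12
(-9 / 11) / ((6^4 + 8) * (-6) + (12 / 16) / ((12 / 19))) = 144 / 1376815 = 0.00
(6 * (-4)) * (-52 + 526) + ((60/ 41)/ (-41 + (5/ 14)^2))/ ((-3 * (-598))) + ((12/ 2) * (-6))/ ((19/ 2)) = -21233892100624/ 1865930131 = -11379.79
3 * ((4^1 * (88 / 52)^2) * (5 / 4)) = 7260 / 169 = 42.96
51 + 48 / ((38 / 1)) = 993 / 19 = 52.26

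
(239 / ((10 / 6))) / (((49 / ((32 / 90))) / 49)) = 3824 / 75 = 50.99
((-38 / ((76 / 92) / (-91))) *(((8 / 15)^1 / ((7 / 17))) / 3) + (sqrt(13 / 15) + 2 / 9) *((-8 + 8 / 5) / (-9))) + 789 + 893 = 32 *sqrt(195) / 675 + 1413226 / 405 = 3490.11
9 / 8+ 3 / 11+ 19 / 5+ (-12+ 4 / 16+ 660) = 653.45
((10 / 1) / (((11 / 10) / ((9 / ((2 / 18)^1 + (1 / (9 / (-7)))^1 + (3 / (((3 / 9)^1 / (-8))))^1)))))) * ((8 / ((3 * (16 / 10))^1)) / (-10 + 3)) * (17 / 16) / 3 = 6375 / 67144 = 0.09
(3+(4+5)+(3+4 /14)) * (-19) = -2033 /7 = -290.43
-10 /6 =-5 /3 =-1.67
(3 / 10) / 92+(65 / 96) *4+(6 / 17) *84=379567 / 11730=32.36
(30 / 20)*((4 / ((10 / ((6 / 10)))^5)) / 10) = 0.00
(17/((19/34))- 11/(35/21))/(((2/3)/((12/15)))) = 13578/475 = 28.59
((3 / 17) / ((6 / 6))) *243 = 42.88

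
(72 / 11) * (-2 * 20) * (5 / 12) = -1200 / 11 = -109.09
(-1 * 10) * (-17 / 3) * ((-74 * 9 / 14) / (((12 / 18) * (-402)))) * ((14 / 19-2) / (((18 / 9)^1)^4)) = -28305 / 35644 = -0.79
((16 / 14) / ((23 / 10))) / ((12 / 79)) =1580 / 483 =3.27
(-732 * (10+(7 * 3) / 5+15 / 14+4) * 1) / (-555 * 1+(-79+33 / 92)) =45423528 / 2040325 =22.26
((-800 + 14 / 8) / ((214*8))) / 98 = -3193 / 671104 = -0.00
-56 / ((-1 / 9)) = 504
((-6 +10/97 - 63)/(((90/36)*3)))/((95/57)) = -13366/2425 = -5.51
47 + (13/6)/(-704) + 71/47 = 9630109/198528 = 48.51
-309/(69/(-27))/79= 2781/1817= 1.53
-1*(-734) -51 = 683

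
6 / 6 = 1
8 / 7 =1.14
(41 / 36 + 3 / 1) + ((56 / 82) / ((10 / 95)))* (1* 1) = 15685 / 1476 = 10.63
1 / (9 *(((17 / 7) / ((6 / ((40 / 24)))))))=14 / 85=0.16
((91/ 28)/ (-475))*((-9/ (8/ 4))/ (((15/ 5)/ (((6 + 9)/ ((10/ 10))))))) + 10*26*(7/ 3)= 1383551/ 2280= 606.82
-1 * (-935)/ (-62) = -935/ 62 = -15.08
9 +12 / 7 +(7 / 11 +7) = 1413 / 77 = 18.35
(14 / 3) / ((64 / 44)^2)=847 / 384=2.21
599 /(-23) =-599 /23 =-26.04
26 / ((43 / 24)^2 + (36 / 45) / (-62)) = 8.13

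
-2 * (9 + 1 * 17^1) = -52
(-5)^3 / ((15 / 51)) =-425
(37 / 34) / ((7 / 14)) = 37 / 17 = 2.18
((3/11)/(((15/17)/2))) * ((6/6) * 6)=204/55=3.71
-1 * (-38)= 38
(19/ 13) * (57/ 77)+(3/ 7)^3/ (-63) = 371040/ 343343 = 1.08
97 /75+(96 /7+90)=55129 /525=105.01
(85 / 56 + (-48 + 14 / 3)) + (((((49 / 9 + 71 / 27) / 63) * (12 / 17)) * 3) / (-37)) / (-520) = -2584953253 / 61818120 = -41.82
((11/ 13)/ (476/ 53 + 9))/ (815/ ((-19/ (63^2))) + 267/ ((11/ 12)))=-121847/ 440072258301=-0.00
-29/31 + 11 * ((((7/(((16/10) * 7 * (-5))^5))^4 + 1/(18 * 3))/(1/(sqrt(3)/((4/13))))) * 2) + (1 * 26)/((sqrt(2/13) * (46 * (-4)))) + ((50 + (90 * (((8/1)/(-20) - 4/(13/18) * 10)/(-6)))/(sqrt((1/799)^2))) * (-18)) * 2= -9700464329/403 - 13 * sqrt(26)/184 + 2739519662508147448907429192929045 * sqrt(3)/2069007856999160311062953516335104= -24070629.16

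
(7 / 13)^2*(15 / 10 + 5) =49 / 26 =1.88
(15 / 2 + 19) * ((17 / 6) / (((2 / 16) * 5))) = 1802 / 15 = 120.13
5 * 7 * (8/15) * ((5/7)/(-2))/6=-10/9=-1.11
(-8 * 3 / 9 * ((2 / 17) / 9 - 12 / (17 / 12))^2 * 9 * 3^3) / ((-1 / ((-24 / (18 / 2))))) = -107163904 / 867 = -123603.12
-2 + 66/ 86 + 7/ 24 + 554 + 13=584173/ 1032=566.06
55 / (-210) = -0.26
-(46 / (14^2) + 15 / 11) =-1723 / 1078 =-1.60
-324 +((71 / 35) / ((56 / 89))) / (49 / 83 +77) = -4089133123 / 12622400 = -323.96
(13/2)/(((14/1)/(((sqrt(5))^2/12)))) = 65/336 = 0.19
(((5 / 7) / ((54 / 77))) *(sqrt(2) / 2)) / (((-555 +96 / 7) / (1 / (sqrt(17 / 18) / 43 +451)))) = -64210223 *sqrt(2) / 30779981201142 +3311 *sqrt(17) / 92339943603426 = -0.00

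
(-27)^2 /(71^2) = 729 /5041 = 0.14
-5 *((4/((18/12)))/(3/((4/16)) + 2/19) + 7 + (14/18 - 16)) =8282/207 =40.01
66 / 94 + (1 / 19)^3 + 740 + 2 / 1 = 239427160 / 322373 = 742.70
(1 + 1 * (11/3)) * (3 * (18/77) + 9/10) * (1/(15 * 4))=137/1100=0.12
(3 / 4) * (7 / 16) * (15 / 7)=45 / 64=0.70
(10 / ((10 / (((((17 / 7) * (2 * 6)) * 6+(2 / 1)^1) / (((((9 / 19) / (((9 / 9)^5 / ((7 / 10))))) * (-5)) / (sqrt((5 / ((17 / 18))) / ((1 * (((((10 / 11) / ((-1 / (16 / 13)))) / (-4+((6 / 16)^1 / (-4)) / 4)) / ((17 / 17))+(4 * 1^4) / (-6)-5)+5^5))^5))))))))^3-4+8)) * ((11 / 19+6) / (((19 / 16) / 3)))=-608382887919148740715883008403761849070967427976967124237779043660113865020121595171010039197044394531250000 * sqrt(10354722325233) / 127928880154326315830333144338937922829440646802366766592945091945587101467301446604796305646327629092086424633074961336405352880425313-721007499495093259503405283003634292752158157658443262091074454044031494004130485805371005000 / 127928880154326315830333144338937922829440646802366766592945091945587101467301446604796305646327629092086424633074961336405352880425313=-0.00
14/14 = 1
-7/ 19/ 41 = -7/ 779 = -0.01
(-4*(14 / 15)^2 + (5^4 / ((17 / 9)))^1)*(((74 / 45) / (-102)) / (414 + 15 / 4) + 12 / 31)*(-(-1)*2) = 115248271770688 / 454728603375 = 253.44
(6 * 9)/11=54/11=4.91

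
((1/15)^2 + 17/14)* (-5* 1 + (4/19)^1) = -49907/8550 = -5.84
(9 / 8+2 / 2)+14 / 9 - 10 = -6.32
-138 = -138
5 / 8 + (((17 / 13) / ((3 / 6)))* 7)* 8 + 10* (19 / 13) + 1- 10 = 15881 / 104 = 152.70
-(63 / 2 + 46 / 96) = -1535 / 48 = -31.98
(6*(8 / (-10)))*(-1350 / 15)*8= 3456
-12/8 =-3/2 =-1.50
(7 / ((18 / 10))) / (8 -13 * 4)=-0.09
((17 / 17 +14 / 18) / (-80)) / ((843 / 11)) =-11 / 37935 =-0.00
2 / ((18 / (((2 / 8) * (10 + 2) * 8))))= 8 / 3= 2.67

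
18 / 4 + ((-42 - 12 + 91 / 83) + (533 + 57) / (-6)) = -73075 / 498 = -146.74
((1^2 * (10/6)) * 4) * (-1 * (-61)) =1220/3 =406.67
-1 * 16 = -16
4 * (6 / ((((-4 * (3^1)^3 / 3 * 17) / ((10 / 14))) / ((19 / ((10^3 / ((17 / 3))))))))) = -19 / 6300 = -0.00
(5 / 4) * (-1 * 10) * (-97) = 2425 / 2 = 1212.50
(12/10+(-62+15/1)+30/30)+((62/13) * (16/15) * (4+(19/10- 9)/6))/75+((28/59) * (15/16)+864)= 3264996739/3982500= 819.84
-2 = -2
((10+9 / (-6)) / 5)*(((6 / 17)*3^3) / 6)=27 / 10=2.70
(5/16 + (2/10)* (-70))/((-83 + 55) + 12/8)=219/424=0.52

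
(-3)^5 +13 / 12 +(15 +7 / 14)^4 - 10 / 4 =2758831 / 48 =57475.65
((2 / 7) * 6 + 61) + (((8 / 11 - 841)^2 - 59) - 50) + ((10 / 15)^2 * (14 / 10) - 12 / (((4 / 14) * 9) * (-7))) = 26909695381 / 38115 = 706013.26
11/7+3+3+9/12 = 233/28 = 8.32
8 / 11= 0.73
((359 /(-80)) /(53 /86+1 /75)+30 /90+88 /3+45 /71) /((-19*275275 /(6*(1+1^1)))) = -160356337 /3016072008950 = -0.00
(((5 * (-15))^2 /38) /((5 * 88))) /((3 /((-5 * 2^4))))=-1875 /209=-8.97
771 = 771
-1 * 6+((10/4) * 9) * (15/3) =213/2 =106.50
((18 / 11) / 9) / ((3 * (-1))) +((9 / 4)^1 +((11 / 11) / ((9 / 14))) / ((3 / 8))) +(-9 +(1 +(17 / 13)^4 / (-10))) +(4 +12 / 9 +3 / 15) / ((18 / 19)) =43949599 / 11310156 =3.89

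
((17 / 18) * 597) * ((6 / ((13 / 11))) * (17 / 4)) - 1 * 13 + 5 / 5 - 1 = 631945 / 52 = 12152.79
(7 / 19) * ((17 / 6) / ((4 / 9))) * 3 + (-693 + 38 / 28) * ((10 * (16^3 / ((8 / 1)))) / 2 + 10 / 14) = -13191098421 / 7448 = -1771092.70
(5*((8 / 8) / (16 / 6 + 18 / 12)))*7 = 42 / 5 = 8.40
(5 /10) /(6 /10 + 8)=5 /86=0.06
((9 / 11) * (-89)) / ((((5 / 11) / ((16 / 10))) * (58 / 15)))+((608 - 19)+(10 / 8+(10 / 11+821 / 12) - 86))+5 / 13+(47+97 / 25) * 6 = 252847997 / 311025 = 812.95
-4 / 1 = -4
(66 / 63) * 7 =22 / 3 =7.33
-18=-18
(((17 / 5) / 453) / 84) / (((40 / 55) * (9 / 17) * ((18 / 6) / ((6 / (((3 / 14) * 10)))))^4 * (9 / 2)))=1090397 / 27863746875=0.00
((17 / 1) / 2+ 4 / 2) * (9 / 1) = 189 / 2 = 94.50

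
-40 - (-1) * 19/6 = -221/6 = -36.83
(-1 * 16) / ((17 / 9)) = -144 / 17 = -8.47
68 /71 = 0.96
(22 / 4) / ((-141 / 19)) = -209 / 282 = -0.74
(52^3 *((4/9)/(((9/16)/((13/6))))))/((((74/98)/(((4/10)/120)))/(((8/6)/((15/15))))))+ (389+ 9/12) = 14618431913/8091900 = 1806.55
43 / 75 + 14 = 1093 / 75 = 14.57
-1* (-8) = 8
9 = 9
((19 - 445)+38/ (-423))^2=32485015696/ 178929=181552.55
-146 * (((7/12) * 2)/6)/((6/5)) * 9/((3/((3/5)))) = -511/12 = -42.58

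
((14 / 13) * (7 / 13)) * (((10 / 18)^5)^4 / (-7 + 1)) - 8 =-49311495774939053607481 / 6163936387741862902107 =-8.00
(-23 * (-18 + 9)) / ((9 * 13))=23 / 13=1.77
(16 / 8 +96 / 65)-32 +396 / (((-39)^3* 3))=-2820154 / 98865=-28.53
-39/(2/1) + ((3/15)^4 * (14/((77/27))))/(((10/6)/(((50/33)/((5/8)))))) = -2947647/151250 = -19.49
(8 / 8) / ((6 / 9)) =3 / 2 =1.50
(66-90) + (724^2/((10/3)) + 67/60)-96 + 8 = 1885703/12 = 157141.92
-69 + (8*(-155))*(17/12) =-5477/3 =-1825.67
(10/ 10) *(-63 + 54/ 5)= -261/ 5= -52.20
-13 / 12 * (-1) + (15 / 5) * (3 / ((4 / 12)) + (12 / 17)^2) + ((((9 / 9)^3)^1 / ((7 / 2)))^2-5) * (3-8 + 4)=5862061 / 169932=34.50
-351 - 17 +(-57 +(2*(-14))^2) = 359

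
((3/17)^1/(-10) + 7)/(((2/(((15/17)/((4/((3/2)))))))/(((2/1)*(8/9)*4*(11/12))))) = 13057/1734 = 7.53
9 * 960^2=8294400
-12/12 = -1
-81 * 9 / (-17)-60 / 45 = 2119 / 51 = 41.55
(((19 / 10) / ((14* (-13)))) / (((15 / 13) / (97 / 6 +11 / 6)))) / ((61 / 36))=-1026 / 10675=-0.10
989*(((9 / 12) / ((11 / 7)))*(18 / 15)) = 62307 / 110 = 566.43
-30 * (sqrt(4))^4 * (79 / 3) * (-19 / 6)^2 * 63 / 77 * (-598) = 682174480 / 11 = 62015861.82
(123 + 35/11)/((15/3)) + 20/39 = 55232/2145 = 25.75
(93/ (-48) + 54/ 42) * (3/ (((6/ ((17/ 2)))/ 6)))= -3723/ 224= -16.62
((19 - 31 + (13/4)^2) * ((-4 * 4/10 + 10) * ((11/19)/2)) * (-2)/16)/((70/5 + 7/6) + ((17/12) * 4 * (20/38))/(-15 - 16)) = 164703/5680960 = 0.03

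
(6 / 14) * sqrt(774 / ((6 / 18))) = 9 * sqrt(258) / 7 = 20.65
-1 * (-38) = 38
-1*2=-2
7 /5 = 1.40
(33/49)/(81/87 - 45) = -319/20874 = -0.02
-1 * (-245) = 245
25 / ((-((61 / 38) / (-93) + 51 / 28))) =-1236900 / 89263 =-13.86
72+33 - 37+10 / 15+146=644 / 3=214.67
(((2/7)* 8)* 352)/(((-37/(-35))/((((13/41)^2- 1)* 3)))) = -127733760/62197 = -2053.70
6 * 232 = 1392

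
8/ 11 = 0.73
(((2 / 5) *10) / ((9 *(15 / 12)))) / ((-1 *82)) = -0.00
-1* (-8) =8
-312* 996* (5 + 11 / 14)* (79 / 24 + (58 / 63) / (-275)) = -79666111278 / 13475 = -5912141.84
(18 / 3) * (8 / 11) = 48 / 11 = 4.36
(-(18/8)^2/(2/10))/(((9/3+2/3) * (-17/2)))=1215/1496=0.81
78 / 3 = 26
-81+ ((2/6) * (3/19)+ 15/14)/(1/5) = -20051/266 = -75.38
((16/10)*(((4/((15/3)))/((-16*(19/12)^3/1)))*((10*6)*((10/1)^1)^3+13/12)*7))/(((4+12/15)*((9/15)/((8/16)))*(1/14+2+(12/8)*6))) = -132.74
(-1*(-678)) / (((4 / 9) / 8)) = 12204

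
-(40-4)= -36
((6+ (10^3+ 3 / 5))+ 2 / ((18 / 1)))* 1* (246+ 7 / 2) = 11302849 / 45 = 251174.42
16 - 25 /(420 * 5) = 15.99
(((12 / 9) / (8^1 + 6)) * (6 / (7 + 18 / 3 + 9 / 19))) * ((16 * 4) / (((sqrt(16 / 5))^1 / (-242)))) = -2299 * sqrt(5) / 14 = -367.19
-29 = -29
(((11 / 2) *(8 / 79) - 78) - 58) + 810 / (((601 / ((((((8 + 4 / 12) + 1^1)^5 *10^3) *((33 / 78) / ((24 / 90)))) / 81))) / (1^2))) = 93467039672900 / 49995387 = 1869513.27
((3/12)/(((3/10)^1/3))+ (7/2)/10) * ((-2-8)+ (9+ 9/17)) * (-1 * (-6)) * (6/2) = -2052/85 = -24.14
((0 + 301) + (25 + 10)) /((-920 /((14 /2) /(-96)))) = 49 /1840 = 0.03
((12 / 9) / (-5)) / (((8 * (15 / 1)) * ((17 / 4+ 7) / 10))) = -4 / 2025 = -0.00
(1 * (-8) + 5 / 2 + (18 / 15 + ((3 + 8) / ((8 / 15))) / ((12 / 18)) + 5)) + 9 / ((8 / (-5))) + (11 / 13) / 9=244357 / 9360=26.11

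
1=1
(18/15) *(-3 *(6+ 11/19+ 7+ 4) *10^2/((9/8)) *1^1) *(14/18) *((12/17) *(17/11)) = -2992640/627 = -4772.95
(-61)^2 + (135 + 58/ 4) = 7741/ 2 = 3870.50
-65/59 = -1.10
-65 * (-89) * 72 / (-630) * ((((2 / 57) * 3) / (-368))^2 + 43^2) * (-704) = 1150444824137180 / 1336783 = 860607012.61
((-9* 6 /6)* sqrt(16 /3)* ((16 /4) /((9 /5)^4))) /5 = -2000* sqrt(3) /2187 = -1.58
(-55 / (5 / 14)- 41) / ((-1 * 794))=195 / 794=0.25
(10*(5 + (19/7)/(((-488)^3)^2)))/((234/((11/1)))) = 2888731361860357805/1229023888500588544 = 2.35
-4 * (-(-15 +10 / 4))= -50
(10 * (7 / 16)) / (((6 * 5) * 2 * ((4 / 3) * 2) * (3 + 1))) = 7 / 1024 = 0.01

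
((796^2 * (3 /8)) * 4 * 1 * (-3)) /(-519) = 950424 /173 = 5493.78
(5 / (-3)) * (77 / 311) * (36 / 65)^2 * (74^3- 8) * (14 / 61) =-188707470336 / 16030495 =-11771.78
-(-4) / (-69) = -4 / 69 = -0.06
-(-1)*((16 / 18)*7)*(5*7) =1960 / 9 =217.78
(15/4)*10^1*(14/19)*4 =110.53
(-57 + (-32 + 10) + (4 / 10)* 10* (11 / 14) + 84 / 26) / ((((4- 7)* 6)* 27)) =2203 / 14742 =0.15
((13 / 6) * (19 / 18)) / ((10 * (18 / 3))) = 247 / 6480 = 0.04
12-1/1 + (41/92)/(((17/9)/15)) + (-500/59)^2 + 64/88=5215253321/59887124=87.08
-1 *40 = -40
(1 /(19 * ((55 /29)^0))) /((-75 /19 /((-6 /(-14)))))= -1 /175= -0.01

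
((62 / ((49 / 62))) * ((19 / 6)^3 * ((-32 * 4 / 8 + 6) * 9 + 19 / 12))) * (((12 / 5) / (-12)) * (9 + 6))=6993580439 / 10584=660769.13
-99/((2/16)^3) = -50688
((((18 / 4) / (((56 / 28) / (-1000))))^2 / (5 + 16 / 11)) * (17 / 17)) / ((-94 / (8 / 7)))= -222750000 / 23359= -9535.94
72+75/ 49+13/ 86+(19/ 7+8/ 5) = 1643377/ 21070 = 78.00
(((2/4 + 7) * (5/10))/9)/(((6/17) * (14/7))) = 85/144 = 0.59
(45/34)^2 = 2025/1156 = 1.75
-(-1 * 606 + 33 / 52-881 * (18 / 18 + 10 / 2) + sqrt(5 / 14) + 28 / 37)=11333531 / 1924-sqrt(70) / 14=5890.01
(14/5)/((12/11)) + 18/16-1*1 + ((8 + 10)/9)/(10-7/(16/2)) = 25499/8760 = 2.91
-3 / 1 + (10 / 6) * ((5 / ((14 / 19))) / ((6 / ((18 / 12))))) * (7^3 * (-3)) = -23299 / 8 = -2912.38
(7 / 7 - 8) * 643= -4501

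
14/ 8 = 1.75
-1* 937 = -937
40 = 40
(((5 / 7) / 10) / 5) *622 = 311 / 35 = 8.89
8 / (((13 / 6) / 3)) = 144 / 13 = 11.08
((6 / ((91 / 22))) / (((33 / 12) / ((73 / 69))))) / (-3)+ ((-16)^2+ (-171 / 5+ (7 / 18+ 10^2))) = 60655681 / 188370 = 322.00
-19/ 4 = -4.75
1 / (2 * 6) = 1 / 12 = 0.08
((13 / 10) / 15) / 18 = 13 / 2700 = 0.00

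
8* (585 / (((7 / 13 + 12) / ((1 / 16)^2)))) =7605 / 5216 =1.46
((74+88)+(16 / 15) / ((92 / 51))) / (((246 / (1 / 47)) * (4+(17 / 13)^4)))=267016789 / 131477138475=0.00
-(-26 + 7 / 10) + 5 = 30.30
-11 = -11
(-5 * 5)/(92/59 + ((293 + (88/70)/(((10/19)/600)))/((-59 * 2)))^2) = -17056900/147062777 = -0.12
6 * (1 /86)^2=3 /3698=0.00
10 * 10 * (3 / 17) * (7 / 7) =300 / 17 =17.65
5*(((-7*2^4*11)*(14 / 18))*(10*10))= -4312000 / 9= -479111.11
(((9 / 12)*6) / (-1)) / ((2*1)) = -9 / 4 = -2.25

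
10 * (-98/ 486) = -490/ 243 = -2.02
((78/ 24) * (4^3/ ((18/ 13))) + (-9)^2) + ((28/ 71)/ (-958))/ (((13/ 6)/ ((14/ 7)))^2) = 11960573057/ 51727689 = 231.22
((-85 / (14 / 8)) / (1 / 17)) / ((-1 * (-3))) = -275.24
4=4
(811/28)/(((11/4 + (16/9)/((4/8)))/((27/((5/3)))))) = 591219/7945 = 74.41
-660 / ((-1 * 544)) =165 / 136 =1.21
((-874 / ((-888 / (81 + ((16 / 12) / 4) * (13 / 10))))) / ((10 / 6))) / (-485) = -1067591 / 10767000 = -0.10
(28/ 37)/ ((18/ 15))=70/ 111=0.63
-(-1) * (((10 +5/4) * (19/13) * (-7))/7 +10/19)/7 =-15725/6916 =-2.27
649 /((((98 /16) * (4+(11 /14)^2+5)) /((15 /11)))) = 5664 /377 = 15.02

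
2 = 2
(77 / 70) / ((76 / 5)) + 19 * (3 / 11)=8785 / 1672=5.25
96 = 96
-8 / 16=-0.50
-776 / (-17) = 776 / 17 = 45.65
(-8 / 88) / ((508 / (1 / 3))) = -1 / 16764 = -0.00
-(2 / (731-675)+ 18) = -505 / 28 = -18.04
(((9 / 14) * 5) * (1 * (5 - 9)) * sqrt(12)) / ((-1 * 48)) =15 * sqrt(3) / 28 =0.93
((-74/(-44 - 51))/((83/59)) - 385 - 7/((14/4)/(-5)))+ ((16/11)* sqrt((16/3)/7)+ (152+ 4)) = -1722449/7885+ 64* sqrt(21)/231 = -217.18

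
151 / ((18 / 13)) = 1963 / 18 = 109.06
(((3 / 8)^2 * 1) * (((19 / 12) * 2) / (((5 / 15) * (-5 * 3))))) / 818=-57 / 523520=-0.00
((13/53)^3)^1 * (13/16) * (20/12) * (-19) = -2713295/7146096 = -0.38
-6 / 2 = -3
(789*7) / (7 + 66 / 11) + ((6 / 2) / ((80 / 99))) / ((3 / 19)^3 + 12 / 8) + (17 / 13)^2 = 1534209613 / 3576040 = 429.02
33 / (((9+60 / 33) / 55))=19965 / 119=167.77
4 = 4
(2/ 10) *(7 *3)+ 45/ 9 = 46/ 5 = 9.20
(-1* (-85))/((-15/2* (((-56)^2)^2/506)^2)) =-1088153/36268991840256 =-0.00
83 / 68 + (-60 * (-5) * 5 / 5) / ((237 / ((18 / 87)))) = 230953 / 155788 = 1.48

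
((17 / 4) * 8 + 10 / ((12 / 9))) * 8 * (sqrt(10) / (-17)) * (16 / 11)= -5312 * sqrt(10) / 187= -89.83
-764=-764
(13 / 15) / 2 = 13 / 30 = 0.43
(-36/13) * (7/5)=-252/65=-3.88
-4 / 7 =-0.57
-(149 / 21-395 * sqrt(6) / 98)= -149 / 21+395 * sqrt(6) / 98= 2.78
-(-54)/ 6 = 9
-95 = -95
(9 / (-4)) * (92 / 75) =-2.76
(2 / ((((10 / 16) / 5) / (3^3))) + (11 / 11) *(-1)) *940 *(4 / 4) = 405140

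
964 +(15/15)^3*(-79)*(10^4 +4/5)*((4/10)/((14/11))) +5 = -247336.58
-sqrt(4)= -2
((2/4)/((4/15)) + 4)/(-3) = -47/24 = -1.96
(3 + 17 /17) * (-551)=-2204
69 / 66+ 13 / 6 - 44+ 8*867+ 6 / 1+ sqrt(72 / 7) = 6*sqrt(14) / 7+ 227740 / 33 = 6904.42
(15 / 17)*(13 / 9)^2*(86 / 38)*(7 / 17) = 254345 / 148257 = 1.72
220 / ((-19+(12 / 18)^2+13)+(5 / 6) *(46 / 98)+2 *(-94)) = -1.14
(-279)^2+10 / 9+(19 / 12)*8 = 700693 / 9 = 77854.78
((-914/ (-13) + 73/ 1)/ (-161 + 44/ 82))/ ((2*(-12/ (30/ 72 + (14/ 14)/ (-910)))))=2139667/ 138363680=0.02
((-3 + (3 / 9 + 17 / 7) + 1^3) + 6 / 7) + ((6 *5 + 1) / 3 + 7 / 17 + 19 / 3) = 2225 / 119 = 18.70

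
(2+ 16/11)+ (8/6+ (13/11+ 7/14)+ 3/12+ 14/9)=3277/396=8.28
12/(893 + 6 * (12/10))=60/4501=0.01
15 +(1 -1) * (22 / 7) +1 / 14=15.07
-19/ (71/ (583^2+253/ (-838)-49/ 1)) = -5410927673/ 59498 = -90943.02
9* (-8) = -72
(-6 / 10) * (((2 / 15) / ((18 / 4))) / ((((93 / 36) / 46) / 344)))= -253184 / 2325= -108.90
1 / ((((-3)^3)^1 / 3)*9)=-1 / 81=-0.01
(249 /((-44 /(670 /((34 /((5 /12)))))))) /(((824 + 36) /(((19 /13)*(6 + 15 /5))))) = -0.71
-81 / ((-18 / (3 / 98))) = 27 / 196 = 0.14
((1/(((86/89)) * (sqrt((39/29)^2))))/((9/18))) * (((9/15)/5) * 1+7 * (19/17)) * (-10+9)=-8713456/712725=-12.23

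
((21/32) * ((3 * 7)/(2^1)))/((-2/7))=-3087/128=-24.12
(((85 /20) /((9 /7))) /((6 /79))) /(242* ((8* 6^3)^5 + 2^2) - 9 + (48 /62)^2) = 9034361 /773946954308654460790056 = 0.00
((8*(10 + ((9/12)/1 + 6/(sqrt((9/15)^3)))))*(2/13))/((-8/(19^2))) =-7220*sqrt(15)/39 - 15523/26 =-1314.04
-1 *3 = -3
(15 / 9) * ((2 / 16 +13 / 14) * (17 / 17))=295 / 168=1.76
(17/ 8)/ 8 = 17/ 64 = 0.27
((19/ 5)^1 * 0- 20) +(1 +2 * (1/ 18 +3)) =-116/ 9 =-12.89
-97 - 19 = -116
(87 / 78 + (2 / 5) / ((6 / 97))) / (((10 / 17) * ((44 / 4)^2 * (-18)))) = -50269 / 8494200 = -0.01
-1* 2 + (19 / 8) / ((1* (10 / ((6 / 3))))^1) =-61 / 40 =-1.52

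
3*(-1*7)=-21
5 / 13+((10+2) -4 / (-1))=213 / 13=16.38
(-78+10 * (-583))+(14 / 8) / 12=-5907.85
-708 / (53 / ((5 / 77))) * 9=-31860 / 4081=-7.81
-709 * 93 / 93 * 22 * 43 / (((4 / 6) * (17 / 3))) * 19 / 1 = -57346047 / 17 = -3373296.88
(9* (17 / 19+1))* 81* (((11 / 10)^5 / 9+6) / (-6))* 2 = -1351335393 / 475000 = -2844.92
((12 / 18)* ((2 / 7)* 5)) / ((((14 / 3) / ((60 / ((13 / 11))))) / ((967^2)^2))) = 5770983490278600 / 637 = 9059628713153.22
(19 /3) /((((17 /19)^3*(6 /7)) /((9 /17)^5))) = 5985252567 /13951514882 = 0.43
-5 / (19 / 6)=-1.58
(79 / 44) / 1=1.80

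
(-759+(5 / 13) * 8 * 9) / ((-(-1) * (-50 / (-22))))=-104577 / 325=-321.78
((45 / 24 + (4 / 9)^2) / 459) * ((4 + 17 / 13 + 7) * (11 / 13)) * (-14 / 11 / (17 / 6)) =-0.02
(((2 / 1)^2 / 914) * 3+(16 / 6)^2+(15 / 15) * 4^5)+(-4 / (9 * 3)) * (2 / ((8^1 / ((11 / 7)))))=89056267 / 86373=1031.07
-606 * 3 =-1818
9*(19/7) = 171/7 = 24.43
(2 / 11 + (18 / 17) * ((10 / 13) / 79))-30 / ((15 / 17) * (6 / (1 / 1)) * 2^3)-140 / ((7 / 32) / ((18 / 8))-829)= -95537375281 / 275080232856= -0.35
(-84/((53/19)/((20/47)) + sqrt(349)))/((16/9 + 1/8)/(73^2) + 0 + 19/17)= 172879100231040/107418328315373-26372564467200 * sqrt(349)/107418328315373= -2.98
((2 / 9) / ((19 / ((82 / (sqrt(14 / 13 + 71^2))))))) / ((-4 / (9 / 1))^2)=123*sqrt(94679) / 553508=0.07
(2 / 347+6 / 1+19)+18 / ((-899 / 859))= 2435309 / 311953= 7.81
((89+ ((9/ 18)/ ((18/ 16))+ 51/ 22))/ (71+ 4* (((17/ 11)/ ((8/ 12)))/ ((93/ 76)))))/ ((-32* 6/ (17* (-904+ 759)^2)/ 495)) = -1076106.73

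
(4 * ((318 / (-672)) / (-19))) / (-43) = -53 / 22876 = -0.00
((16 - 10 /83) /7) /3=0.76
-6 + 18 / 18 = -5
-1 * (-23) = 23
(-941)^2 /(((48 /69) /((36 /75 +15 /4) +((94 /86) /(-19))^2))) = 5754812903233061 /1067982400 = 5388490.39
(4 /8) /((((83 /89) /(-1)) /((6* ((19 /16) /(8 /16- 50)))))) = 1691 /21912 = 0.08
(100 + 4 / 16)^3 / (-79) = -64481201 / 5056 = -12753.40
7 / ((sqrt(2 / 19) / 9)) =63* sqrt(38) / 2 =194.18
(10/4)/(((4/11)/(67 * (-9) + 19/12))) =-396935/96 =-4134.74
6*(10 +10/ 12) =65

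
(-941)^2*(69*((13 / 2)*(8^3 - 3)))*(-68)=-13745748364842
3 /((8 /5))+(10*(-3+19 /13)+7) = -677 /104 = -6.51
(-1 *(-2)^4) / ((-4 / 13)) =52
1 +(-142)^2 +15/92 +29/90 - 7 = 83456129/4140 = 20158.49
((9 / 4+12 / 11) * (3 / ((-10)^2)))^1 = 441 / 4400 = 0.10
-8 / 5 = -1.60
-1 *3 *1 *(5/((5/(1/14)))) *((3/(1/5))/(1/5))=-225/14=-16.07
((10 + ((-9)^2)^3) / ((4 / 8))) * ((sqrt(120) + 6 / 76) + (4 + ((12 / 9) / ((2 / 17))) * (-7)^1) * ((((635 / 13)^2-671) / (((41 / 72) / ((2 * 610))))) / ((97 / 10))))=-387314430827825348511 / 12770147 + 2125804 * sqrt(30)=-30329665127466.12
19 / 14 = 1.36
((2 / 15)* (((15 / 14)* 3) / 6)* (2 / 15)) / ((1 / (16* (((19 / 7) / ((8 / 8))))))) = 304 / 735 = 0.41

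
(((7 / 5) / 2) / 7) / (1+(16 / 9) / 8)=9 / 110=0.08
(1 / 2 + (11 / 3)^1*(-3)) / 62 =-0.17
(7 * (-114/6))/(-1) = 133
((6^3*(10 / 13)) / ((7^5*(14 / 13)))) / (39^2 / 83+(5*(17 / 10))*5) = 0.00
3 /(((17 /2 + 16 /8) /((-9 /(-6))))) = 3 /7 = 0.43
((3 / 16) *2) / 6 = 1 / 16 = 0.06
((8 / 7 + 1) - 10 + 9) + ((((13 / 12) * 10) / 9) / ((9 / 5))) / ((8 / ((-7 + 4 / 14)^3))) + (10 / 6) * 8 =-14437259 / 1333584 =-10.83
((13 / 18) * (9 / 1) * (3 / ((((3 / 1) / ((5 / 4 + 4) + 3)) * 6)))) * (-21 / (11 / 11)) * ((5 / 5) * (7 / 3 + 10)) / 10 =-231.48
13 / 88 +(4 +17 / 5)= 3321 / 440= 7.55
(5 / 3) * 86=430 / 3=143.33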